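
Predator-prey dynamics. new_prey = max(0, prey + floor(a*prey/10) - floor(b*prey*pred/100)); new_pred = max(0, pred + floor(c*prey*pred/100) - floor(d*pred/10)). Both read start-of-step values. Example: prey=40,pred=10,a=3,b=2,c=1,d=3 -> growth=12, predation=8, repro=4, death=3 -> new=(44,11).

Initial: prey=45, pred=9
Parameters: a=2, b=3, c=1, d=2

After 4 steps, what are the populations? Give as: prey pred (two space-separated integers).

Step 1: prey: 45+9-12=42; pred: 9+4-1=12
Step 2: prey: 42+8-15=35; pred: 12+5-2=15
Step 3: prey: 35+7-15=27; pred: 15+5-3=17
Step 4: prey: 27+5-13=19; pred: 17+4-3=18

Answer: 19 18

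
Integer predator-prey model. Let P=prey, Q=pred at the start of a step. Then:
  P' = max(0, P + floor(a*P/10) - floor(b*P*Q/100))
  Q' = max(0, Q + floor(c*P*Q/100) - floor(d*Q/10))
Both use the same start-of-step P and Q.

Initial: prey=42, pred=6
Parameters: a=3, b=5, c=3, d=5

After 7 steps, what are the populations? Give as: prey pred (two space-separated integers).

Answer: 0 3

Derivation:
Step 1: prey: 42+12-12=42; pred: 6+7-3=10
Step 2: prey: 42+12-21=33; pred: 10+12-5=17
Step 3: prey: 33+9-28=14; pred: 17+16-8=25
Step 4: prey: 14+4-17=1; pred: 25+10-12=23
Step 5: prey: 1+0-1=0; pred: 23+0-11=12
Step 6: prey: 0+0-0=0; pred: 12+0-6=6
Step 7: prey: 0+0-0=0; pred: 6+0-3=3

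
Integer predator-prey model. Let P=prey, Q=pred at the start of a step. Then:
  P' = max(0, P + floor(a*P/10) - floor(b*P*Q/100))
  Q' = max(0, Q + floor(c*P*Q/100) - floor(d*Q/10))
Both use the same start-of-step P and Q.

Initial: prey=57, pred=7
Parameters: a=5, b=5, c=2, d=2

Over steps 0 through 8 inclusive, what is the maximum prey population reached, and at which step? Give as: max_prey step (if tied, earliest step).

Step 1: prey: 57+28-19=66; pred: 7+7-1=13
Step 2: prey: 66+33-42=57; pred: 13+17-2=28
Step 3: prey: 57+28-79=6; pred: 28+31-5=54
Step 4: prey: 6+3-16=0; pred: 54+6-10=50
Step 5: prey: 0+0-0=0; pred: 50+0-10=40
Step 6: prey: 0+0-0=0; pred: 40+0-8=32
Step 7: prey: 0+0-0=0; pred: 32+0-6=26
Step 8: prey: 0+0-0=0; pred: 26+0-5=21
Max prey = 66 at step 1

Answer: 66 1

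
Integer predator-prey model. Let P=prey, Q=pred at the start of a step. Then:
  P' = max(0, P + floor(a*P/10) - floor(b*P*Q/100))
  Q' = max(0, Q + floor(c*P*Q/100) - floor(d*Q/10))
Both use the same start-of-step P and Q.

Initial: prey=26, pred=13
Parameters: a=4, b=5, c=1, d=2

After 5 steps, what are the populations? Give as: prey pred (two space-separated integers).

Step 1: prey: 26+10-16=20; pred: 13+3-2=14
Step 2: prey: 20+8-14=14; pred: 14+2-2=14
Step 3: prey: 14+5-9=10; pred: 14+1-2=13
Step 4: prey: 10+4-6=8; pred: 13+1-2=12
Step 5: prey: 8+3-4=7; pred: 12+0-2=10

Answer: 7 10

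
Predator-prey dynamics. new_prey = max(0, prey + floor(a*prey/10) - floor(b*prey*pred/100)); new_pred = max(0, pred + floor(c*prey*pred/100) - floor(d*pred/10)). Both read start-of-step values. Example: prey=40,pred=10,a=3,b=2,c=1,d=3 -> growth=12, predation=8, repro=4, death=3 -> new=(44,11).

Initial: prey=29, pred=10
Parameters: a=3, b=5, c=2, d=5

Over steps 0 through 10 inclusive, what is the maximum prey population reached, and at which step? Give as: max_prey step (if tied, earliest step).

Answer: 30 10

Derivation:
Step 1: prey: 29+8-14=23; pred: 10+5-5=10
Step 2: prey: 23+6-11=18; pred: 10+4-5=9
Step 3: prey: 18+5-8=15; pred: 9+3-4=8
Step 4: prey: 15+4-6=13; pred: 8+2-4=6
Step 5: prey: 13+3-3=13; pred: 6+1-3=4
Step 6: prey: 13+3-2=14; pred: 4+1-2=3
Step 7: prey: 14+4-2=16; pred: 3+0-1=2
Step 8: prey: 16+4-1=19; pred: 2+0-1=1
Step 9: prey: 19+5-0=24; pred: 1+0-0=1
Step 10: prey: 24+7-1=30; pred: 1+0-0=1
Max prey = 30 at step 10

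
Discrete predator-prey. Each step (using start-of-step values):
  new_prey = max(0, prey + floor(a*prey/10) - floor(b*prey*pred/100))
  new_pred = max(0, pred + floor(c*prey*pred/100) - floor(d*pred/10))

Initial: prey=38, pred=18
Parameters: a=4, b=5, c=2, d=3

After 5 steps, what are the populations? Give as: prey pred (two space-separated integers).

Answer: 0 11

Derivation:
Step 1: prey: 38+15-34=19; pred: 18+13-5=26
Step 2: prey: 19+7-24=2; pred: 26+9-7=28
Step 3: prey: 2+0-2=0; pred: 28+1-8=21
Step 4: prey: 0+0-0=0; pred: 21+0-6=15
Step 5: prey: 0+0-0=0; pred: 15+0-4=11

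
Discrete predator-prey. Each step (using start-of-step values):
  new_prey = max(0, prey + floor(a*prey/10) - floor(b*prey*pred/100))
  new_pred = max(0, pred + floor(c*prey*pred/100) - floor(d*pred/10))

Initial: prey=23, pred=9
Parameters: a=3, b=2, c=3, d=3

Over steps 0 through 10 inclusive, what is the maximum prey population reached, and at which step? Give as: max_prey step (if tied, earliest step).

Step 1: prey: 23+6-4=25; pred: 9+6-2=13
Step 2: prey: 25+7-6=26; pred: 13+9-3=19
Step 3: prey: 26+7-9=24; pred: 19+14-5=28
Step 4: prey: 24+7-13=18; pred: 28+20-8=40
Step 5: prey: 18+5-14=9; pred: 40+21-12=49
Step 6: prey: 9+2-8=3; pred: 49+13-14=48
Step 7: prey: 3+0-2=1; pred: 48+4-14=38
Step 8: prey: 1+0-0=1; pred: 38+1-11=28
Step 9: prey: 1+0-0=1; pred: 28+0-8=20
Step 10: prey: 1+0-0=1; pred: 20+0-6=14
Max prey = 26 at step 2

Answer: 26 2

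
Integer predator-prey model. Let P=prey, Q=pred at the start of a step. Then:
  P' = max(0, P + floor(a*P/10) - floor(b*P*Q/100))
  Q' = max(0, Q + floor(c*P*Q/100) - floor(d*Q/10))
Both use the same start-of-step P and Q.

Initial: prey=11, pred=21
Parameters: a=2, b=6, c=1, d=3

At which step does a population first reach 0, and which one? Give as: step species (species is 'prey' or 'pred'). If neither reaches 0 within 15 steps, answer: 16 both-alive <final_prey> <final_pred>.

Step 1: prey: 11+2-13=0; pred: 21+2-6=17
First extinction: prey at step 1

Answer: 1 prey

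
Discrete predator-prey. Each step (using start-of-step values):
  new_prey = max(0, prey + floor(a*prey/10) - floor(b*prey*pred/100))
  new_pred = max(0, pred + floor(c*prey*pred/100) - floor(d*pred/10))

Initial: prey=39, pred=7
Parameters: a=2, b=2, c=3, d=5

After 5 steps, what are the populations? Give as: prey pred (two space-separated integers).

Answer: 4 49

Derivation:
Step 1: prey: 39+7-5=41; pred: 7+8-3=12
Step 2: prey: 41+8-9=40; pred: 12+14-6=20
Step 3: prey: 40+8-16=32; pred: 20+24-10=34
Step 4: prey: 32+6-21=17; pred: 34+32-17=49
Step 5: prey: 17+3-16=4; pred: 49+24-24=49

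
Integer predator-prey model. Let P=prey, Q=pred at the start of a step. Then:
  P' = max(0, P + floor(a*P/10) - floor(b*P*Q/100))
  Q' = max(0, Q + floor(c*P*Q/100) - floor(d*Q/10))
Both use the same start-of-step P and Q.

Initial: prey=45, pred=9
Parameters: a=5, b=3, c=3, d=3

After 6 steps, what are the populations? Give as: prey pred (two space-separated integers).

Answer: 0 47

Derivation:
Step 1: prey: 45+22-12=55; pred: 9+12-2=19
Step 2: prey: 55+27-31=51; pred: 19+31-5=45
Step 3: prey: 51+25-68=8; pred: 45+68-13=100
Step 4: prey: 8+4-24=0; pred: 100+24-30=94
Step 5: prey: 0+0-0=0; pred: 94+0-28=66
Step 6: prey: 0+0-0=0; pred: 66+0-19=47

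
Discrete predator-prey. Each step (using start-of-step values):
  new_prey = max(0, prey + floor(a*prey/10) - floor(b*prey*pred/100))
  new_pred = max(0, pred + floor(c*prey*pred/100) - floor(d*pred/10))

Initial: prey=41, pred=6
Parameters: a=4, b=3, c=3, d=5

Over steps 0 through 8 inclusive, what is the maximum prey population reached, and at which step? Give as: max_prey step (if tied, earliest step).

Step 1: prey: 41+16-7=50; pred: 6+7-3=10
Step 2: prey: 50+20-15=55; pred: 10+15-5=20
Step 3: prey: 55+22-33=44; pred: 20+33-10=43
Step 4: prey: 44+17-56=5; pred: 43+56-21=78
Step 5: prey: 5+2-11=0; pred: 78+11-39=50
Step 6: prey: 0+0-0=0; pred: 50+0-25=25
Step 7: prey: 0+0-0=0; pred: 25+0-12=13
Step 8: prey: 0+0-0=0; pred: 13+0-6=7
Max prey = 55 at step 2

Answer: 55 2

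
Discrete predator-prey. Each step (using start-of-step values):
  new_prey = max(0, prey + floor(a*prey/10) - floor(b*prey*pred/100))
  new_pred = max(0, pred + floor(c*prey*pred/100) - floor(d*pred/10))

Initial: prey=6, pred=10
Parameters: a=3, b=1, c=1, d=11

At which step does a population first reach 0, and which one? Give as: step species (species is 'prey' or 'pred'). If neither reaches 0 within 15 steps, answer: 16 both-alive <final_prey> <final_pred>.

Step 1: prey: 6+1-0=7; pred: 10+0-11=0
First extinction: pred at step 1

Answer: 1 pred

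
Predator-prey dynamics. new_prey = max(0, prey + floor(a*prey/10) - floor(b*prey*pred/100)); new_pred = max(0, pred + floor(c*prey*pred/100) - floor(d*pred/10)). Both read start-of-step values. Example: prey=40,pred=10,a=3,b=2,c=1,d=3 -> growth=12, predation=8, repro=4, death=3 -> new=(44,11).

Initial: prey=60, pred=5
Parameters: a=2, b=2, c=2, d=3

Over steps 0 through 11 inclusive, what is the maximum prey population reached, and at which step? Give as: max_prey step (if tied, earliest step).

Answer: 66 1

Derivation:
Step 1: prey: 60+12-6=66; pred: 5+6-1=10
Step 2: prey: 66+13-13=66; pred: 10+13-3=20
Step 3: prey: 66+13-26=53; pred: 20+26-6=40
Step 4: prey: 53+10-42=21; pred: 40+42-12=70
Step 5: prey: 21+4-29=0; pred: 70+29-21=78
Step 6: prey: 0+0-0=0; pred: 78+0-23=55
Step 7: prey: 0+0-0=0; pred: 55+0-16=39
Step 8: prey: 0+0-0=0; pred: 39+0-11=28
Step 9: prey: 0+0-0=0; pred: 28+0-8=20
Step 10: prey: 0+0-0=0; pred: 20+0-6=14
Step 11: prey: 0+0-0=0; pred: 14+0-4=10
Max prey = 66 at step 1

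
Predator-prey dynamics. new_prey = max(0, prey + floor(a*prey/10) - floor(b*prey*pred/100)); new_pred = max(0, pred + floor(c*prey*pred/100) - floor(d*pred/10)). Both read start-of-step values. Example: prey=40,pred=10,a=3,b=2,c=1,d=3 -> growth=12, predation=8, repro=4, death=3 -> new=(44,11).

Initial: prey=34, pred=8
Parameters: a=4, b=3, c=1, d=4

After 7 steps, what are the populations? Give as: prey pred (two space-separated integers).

Answer: 75 19

Derivation:
Step 1: prey: 34+13-8=39; pred: 8+2-3=7
Step 2: prey: 39+15-8=46; pred: 7+2-2=7
Step 3: prey: 46+18-9=55; pred: 7+3-2=8
Step 4: prey: 55+22-13=64; pred: 8+4-3=9
Step 5: prey: 64+25-17=72; pred: 9+5-3=11
Step 6: prey: 72+28-23=77; pred: 11+7-4=14
Step 7: prey: 77+30-32=75; pred: 14+10-5=19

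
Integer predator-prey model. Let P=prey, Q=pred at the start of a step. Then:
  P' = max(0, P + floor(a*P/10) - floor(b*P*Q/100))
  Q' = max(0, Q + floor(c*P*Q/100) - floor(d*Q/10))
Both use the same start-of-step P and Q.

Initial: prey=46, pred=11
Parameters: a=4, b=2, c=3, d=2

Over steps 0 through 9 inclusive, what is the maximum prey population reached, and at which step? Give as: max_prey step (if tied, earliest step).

Answer: 54 1

Derivation:
Step 1: prey: 46+18-10=54; pred: 11+15-2=24
Step 2: prey: 54+21-25=50; pred: 24+38-4=58
Step 3: prey: 50+20-58=12; pred: 58+87-11=134
Step 4: prey: 12+4-32=0; pred: 134+48-26=156
Step 5: prey: 0+0-0=0; pred: 156+0-31=125
Step 6: prey: 0+0-0=0; pred: 125+0-25=100
Step 7: prey: 0+0-0=0; pred: 100+0-20=80
Step 8: prey: 0+0-0=0; pred: 80+0-16=64
Step 9: prey: 0+0-0=0; pred: 64+0-12=52
Max prey = 54 at step 1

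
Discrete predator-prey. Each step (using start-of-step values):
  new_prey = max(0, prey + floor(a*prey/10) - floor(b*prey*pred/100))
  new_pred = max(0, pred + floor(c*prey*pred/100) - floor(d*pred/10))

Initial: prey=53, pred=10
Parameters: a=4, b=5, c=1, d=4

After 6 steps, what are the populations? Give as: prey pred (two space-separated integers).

Answer: 22 8

Derivation:
Step 1: prey: 53+21-26=48; pred: 10+5-4=11
Step 2: prey: 48+19-26=41; pred: 11+5-4=12
Step 3: prey: 41+16-24=33; pred: 12+4-4=12
Step 4: prey: 33+13-19=27; pred: 12+3-4=11
Step 5: prey: 27+10-14=23; pred: 11+2-4=9
Step 6: prey: 23+9-10=22; pred: 9+2-3=8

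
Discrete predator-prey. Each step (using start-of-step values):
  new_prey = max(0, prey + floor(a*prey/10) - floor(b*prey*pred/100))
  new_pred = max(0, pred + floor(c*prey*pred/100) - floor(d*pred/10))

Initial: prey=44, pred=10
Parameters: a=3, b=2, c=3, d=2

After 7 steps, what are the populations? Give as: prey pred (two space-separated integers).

Answer: 0 64

Derivation:
Step 1: prey: 44+13-8=49; pred: 10+13-2=21
Step 2: prey: 49+14-20=43; pred: 21+30-4=47
Step 3: prey: 43+12-40=15; pred: 47+60-9=98
Step 4: prey: 15+4-29=0; pred: 98+44-19=123
Step 5: prey: 0+0-0=0; pred: 123+0-24=99
Step 6: prey: 0+0-0=0; pred: 99+0-19=80
Step 7: prey: 0+0-0=0; pred: 80+0-16=64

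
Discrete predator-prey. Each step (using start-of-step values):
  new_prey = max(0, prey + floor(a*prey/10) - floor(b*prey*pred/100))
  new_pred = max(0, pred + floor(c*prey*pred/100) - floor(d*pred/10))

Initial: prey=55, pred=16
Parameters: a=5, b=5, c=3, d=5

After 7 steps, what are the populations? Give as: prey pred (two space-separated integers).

Answer: 0 2

Derivation:
Step 1: prey: 55+27-44=38; pred: 16+26-8=34
Step 2: prey: 38+19-64=0; pred: 34+38-17=55
Step 3: prey: 0+0-0=0; pred: 55+0-27=28
Step 4: prey: 0+0-0=0; pred: 28+0-14=14
Step 5: prey: 0+0-0=0; pred: 14+0-7=7
Step 6: prey: 0+0-0=0; pred: 7+0-3=4
Step 7: prey: 0+0-0=0; pred: 4+0-2=2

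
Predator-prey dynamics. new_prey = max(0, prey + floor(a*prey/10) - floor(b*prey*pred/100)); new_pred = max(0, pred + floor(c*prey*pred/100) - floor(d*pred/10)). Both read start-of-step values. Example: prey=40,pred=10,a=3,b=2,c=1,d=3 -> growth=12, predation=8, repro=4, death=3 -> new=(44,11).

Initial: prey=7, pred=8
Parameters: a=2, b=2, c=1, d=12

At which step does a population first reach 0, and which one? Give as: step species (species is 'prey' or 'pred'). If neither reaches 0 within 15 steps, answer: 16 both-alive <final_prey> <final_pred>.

Step 1: prey: 7+1-1=7; pred: 8+0-9=0
First extinction: pred at step 1

Answer: 1 pred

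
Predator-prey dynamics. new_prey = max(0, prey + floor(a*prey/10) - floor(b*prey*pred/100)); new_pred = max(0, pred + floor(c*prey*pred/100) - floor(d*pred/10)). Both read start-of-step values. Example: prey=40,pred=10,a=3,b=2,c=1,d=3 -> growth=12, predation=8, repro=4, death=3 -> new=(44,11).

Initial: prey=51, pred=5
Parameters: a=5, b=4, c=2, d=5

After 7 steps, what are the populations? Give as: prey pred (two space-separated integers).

Step 1: prey: 51+25-10=66; pred: 5+5-2=8
Step 2: prey: 66+33-21=78; pred: 8+10-4=14
Step 3: prey: 78+39-43=74; pred: 14+21-7=28
Step 4: prey: 74+37-82=29; pred: 28+41-14=55
Step 5: prey: 29+14-63=0; pred: 55+31-27=59
Step 6: prey: 0+0-0=0; pred: 59+0-29=30
Step 7: prey: 0+0-0=0; pred: 30+0-15=15

Answer: 0 15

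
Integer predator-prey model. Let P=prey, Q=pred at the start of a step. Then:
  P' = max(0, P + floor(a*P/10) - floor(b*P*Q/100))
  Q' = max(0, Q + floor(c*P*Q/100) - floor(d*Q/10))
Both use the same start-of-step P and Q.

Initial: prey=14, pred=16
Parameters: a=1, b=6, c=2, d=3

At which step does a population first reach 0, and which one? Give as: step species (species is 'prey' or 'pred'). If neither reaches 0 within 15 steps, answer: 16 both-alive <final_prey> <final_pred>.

Answer: 16 both-alive 1 3

Derivation:
Step 1: prey: 14+1-13=2; pred: 16+4-4=16
Step 2: prey: 2+0-1=1; pred: 16+0-4=12
Step 3: prey: 1+0-0=1; pred: 12+0-3=9
Step 4: prey: 1+0-0=1; pred: 9+0-2=7
Step 5: prey: 1+0-0=1; pred: 7+0-2=5
Step 6: prey: 1+0-0=1; pred: 5+0-1=4
Step 7: prey: 1+0-0=1; pred: 4+0-1=3
Step 8: prey: 1+0-0=1; pred: 3+0-0=3
Steps 9-15: state stable at prey=1, pred=3 (no change)
No extinction within 15 steps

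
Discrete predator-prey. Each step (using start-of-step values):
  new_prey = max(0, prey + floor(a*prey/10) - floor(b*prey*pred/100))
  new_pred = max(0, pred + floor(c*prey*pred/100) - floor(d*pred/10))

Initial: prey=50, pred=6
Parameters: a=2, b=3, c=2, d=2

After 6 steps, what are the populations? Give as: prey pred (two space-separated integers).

Answer: 0 33

Derivation:
Step 1: prey: 50+10-9=51; pred: 6+6-1=11
Step 2: prey: 51+10-16=45; pred: 11+11-2=20
Step 3: prey: 45+9-27=27; pred: 20+18-4=34
Step 4: prey: 27+5-27=5; pred: 34+18-6=46
Step 5: prey: 5+1-6=0; pred: 46+4-9=41
Step 6: prey: 0+0-0=0; pred: 41+0-8=33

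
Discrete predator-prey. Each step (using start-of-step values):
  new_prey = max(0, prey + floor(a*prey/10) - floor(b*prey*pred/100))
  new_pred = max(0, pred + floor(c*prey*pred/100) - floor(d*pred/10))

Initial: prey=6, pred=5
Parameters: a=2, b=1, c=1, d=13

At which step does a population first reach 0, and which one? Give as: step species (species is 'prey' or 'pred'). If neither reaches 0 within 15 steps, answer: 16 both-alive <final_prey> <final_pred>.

Answer: 1 pred

Derivation:
Step 1: prey: 6+1-0=7; pred: 5+0-6=0
First extinction: pred at step 1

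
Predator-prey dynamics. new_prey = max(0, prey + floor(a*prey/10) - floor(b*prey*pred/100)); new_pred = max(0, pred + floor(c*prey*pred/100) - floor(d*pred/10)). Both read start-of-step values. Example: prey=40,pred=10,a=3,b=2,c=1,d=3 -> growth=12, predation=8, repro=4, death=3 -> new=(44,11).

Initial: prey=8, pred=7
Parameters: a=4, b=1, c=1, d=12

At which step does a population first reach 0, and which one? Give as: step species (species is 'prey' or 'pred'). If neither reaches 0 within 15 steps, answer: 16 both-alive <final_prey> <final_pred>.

Step 1: prey: 8+3-0=11; pred: 7+0-8=0
First extinction: pred at step 1

Answer: 1 pred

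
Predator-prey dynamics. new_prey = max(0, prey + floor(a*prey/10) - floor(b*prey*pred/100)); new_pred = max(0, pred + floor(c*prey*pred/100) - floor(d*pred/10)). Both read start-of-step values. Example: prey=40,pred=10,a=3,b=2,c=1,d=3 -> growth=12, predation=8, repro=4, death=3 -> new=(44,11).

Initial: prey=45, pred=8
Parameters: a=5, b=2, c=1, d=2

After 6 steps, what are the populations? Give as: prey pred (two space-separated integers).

Answer: 6 109

Derivation:
Step 1: prey: 45+22-7=60; pred: 8+3-1=10
Step 2: prey: 60+30-12=78; pred: 10+6-2=14
Step 3: prey: 78+39-21=96; pred: 14+10-2=22
Step 4: prey: 96+48-42=102; pred: 22+21-4=39
Step 5: prey: 102+51-79=74; pred: 39+39-7=71
Step 6: prey: 74+37-105=6; pred: 71+52-14=109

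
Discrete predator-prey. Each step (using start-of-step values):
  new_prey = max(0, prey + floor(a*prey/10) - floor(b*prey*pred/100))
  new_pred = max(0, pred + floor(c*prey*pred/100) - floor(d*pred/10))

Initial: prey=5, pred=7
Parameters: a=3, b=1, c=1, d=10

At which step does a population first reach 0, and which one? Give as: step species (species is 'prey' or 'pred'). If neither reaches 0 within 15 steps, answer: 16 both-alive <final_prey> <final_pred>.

Answer: 1 pred

Derivation:
Step 1: prey: 5+1-0=6; pred: 7+0-7=0
First extinction: pred at step 1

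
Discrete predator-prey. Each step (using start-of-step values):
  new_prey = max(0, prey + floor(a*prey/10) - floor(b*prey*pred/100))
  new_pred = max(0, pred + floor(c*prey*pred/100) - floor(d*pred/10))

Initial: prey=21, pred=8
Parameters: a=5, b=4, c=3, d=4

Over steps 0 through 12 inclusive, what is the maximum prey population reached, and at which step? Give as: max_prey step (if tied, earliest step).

Answer: 27 2

Derivation:
Step 1: prey: 21+10-6=25; pred: 8+5-3=10
Step 2: prey: 25+12-10=27; pred: 10+7-4=13
Step 3: prey: 27+13-14=26; pred: 13+10-5=18
Step 4: prey: 26+13-18=21; pred: 18+14-7=25
Step 5: prey: 21+10-21=10; pred: 25+15-10=30
Step 6: prey: 10+5-12=3; pred: 30+9-12=27
Step 7: prey: 3+1-3=1; pred: 27+2-10=19
Step 8: prey: 1+0-0=1; pred: 19+0-7=12
Step 9: prey: 1+0-0=1; pred: 12+0-4=8
Step 10: prey: 1+0-0=1; pred: 8+0-3=5
Step 11: prey: 1+0-0=1; pred: 5+0-2=3
Step 12: prey: 1+0-0=1; pred: 3+0-1=2
Max prey = 27 at step 2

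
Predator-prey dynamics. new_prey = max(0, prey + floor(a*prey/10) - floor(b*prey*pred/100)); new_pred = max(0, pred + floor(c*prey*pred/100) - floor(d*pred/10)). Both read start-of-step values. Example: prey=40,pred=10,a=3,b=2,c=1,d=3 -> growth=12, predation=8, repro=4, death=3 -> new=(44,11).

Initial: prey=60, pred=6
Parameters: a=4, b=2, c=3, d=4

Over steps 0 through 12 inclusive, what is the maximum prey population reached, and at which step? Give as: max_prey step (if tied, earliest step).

Step 1: prey: 60+24-7=77; pred: 6+10-2=14
Step 2: prey: 77+30-21=86; pred: 14+32-5=41
Step 3: prey: 86+34-70=50; pred: 41+105-16=130
Step 4: prey: 50+20-130=0; pred: 130+195-52=273
Step 5: prey: 0+0-0=0; pred: 273+0-109=164
Step 6: prey: 0+0-0=0; pred: 164+0-65=99
Step 7: prey: 0+0-0=0; pred: 99+0-39=60
Step 8: prey: 0+0-0=0; pred: 60+0-24=36
Step 9: prey: 0+0-0=0; pred: 36+0-14=22
Step 10: prey: 0+0-0=0; pred: 22+0-8=14
Step 11: prey: 0+0-0=0; pred: 14+0-5=9
Step 12: prey: 0+0-0=0; pred: 9+0-3=6
Max prey = 86 at step 2

Answer: 86 2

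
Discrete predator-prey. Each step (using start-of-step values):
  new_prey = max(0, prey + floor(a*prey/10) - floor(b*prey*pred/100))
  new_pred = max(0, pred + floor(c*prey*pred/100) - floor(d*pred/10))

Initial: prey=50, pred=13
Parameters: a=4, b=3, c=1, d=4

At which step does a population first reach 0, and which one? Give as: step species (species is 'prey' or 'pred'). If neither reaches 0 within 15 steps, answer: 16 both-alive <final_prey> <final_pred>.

Step 1: prey: 50+20-19=51; pred: 13+6-5=14
Step 2: prey: 51+20-21=50; pred: 14+7-5=16
Step 3: prey: 50+20-24=46; pred: 16+8-6=18
Step 4: prey: 46+18-24=40; pred: 18+8-7=19
Step 5: prey: 40+16-22=34; pred: 19+7-7=19
Step 6: prey: 34+13-19=28; pred: 19+6-7=18
Step 7: prey: 28+11-15=24; pred: 18+5-7=16
Step 8: prey: 24+9-11=22; pred: 16+3-6=13
Step 9: prey: 22+8-8=22; pred: 13+2-5=10
Step 10: prey: 22+8-6=24; pred: 10+2-4=8
Step 11: prey: 24+9-5=28; pred: 8+1-3=6
Step 12: prey: 28+11-5=34; pred: 6+1-2=5
Step 13: prey: 34+13-5=42; pred: 5+1-2=4
Step 14: prey: 42+16-5=53; pred: 4+1-1=4
Step 15: prey: 53+21-6=68; pred: 4+2-1=5
No extinction within 15 steps

Answer: 16 both-alive 68 5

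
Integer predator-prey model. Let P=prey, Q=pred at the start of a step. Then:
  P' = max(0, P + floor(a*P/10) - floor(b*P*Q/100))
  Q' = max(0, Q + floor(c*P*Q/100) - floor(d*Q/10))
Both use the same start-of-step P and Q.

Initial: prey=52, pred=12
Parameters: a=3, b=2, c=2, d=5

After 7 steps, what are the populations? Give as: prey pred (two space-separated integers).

Step 1: prey: 52+15-12=55; pred: 12+12-6=18
Step 2: prey: 55+16-19=52; pred: 18+19-9=28
Step 3: prey: 52+15-29=38; pred: 28+29-14=43
Step 4: prey: 38+11-32=17; pred: 43+32-21=54
Step 5: prey: 17+5-18=4; pred: 54+18-27=45
Step 6: prey: 4+1-3=2; pred: 45+3-22=26
Step 7: prey: 2+0-1=1; pred: 26+1-13=14

Answer: 1 14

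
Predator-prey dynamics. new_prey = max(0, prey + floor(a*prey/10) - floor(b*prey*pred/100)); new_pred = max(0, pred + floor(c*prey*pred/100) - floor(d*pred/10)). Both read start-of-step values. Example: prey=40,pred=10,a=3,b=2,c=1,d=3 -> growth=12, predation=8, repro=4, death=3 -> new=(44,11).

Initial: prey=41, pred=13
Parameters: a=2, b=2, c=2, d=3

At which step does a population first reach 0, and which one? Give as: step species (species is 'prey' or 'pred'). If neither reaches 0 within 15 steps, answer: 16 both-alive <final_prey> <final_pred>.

Step 1: prey: 41+8-10=39; pred: 13+10-3=20
Step 2: prey: 39+7-15=31; pred: 20+15-6=29
Step 3: prey: 31+6-17=20; pred: 29+17-8=38
Step 4: prey: 20+4-15=9; pred: 38+15-11=42
Step 5: prey: 9+1-7=3; pred: 42+7-12=37
Step 6: prey: 3+0-2=1; pred: 37+2-11=28
Step 7: prey: 1+0-0=1; pred: 28+0-8=20
Step 8: prey: 1+0-0=1; pred: 20+0-6=14
Step 9: prey: 1+0-0=1; pred: 14+0-4=10
Step 10: prey: 1+0-0=1; pred: 10+0-3=7
Step 11: prey: 1+0-0=1; pred: 7+0-2=5
Step 12: prey: 1+0-0=1; pred: 5+0-1=4
Step 13: prey: 1+0-0=1; pred: 4+0-1=3
Step 14: prey: 1+0-0=1; pred: 3+0-0=3
Steps 15-15: state stable at prey=1, pred=3 (no change)
No extinction within 15 steps

Answer: 16 both-alive 1 3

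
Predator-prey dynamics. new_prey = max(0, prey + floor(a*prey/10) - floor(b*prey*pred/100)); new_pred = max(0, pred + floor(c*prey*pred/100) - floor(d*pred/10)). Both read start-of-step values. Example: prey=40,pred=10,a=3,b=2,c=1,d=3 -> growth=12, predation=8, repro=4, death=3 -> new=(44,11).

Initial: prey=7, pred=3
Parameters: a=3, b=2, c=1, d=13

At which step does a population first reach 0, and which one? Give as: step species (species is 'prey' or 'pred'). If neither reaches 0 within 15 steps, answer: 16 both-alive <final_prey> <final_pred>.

Step 1: prey: 7+2-0=9; pred: 3+0-3=0
First extinction: pred at step 1

Answer: 1 pred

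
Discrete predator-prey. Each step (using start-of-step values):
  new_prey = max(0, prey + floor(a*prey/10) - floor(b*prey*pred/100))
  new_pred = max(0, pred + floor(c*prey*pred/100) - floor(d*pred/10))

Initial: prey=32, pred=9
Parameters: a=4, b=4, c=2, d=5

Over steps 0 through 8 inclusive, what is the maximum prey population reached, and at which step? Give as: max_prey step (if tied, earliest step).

Answer: 33 1

Derivation:
Step 1: prey: 32+12-11=33; pred: 9+5-4=10
Step 2: prey: 33+13-13=33; pred: 10+6-5=11
Step 3: prey: 33+13-14=32; pred: 11+7-5=13
Step 4: prey: 32+12-16=28; pred: 13+8-6=15
Step 5: prey: 28+11-16=23; pred: 15+8-7=16
Step 6: prey: 23+9-14=18; pred: 16+7-8=15
Step 7: prey: 18+7-10=15; pred: 15+5-7=13
Step 8: prey: 15+6-7=14; pred: 13+3-6=10
Max prey = 33 at step 1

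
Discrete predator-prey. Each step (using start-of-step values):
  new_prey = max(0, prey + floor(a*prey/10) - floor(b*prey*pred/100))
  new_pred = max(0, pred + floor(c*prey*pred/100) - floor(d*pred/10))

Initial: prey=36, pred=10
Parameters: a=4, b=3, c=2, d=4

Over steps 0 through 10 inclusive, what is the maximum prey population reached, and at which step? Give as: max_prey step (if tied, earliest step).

Answer: 41 2

Derivation:
Step 1: prey: 36+14-10=40; pred: 10+7-4=13
Step 2: prey: 40+16-15=41; pred: 13+10-5=18
Step 3: prey: 41+16-22=35; pred: 18+14-7=25
Step 4: prey: 35+14-26=23; pred: 25+17-10=32
Step 5: prey: 23+9-22=10; pred: 32+14-12=34
Step 6: prey: 10+4-10=4; pred: 34+6-13=27
Step 7: prey: 4+1-3=2; pred: 27+2-10=19
Step 8: prey: 2+0-1=1; pred: 19+0-7=12
Step 9: prey: 1+0-0=1; pred: 12+0-4=8
Step 10: prey: 1+0-0=1; pred: 8+0-3=5
Max prey = 41 at step 2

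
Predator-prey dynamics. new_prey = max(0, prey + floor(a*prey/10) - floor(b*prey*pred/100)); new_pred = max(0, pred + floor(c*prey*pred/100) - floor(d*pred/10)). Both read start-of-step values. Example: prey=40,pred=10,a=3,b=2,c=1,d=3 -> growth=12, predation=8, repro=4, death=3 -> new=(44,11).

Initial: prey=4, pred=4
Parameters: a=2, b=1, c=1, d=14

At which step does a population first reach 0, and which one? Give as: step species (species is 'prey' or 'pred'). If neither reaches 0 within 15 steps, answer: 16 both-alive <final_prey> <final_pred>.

Answer: 1 pred

Derivation:
Step 1: prey: 4+0-0=4; pred: 4+0-5=0
First extinction: pred at step 1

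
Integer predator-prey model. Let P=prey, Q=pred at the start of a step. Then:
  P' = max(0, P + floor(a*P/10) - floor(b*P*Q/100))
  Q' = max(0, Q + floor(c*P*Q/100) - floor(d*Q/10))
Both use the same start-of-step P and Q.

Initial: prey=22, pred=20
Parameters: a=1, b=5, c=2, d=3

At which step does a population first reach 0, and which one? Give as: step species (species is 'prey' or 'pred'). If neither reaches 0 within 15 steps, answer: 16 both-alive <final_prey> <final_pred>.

Answer: 2 prey

Derivation:
Step 1: prey: 22+2-22=2; pred: 20+8-6=22
Step 2: prey: 2+0-2=0; pred: 22+0-6=16
First extinction: prey at step 2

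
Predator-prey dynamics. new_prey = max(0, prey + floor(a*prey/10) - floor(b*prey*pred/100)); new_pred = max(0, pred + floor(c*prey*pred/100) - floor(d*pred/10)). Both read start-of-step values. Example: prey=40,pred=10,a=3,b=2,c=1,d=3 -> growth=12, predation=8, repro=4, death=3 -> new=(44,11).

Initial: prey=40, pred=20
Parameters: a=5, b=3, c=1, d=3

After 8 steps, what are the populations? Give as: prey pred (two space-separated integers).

Answer: 13 12

Derivation:
Step 1: prey: 40+20-24=36; pred: 20+8-6=22
Step 2: prey: 36+18-23=31; pred: 22+7-6=23
Step 3: prey: 31+15-21=25; pred: 23+7-6=24
Step 4: prey: 25+12-18=19; pred: 24+6-7=23
Step 5: prey: 19+9-13=15; pred: 23+4-6=21
Step 6: prey: 15+7-9=13; pred: 21+3-6=18
Step 7: prey: 13+6-7=12; pred: 18+2-5=15
Step 8: prey: 12+6-5=13; pred: 15+1-4=12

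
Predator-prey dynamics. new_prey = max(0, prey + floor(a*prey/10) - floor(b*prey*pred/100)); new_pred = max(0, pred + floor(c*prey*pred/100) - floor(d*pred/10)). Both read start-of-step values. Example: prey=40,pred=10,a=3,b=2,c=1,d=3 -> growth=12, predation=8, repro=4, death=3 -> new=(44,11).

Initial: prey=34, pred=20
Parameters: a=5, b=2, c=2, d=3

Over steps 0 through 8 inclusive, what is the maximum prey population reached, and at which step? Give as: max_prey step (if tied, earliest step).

Step 1: prey: 34+17-13=38; pred: 20+13-6=27
Step 2: prey: 38+19-20=37; pred: 27+20-8=39
Step 3: prey: 37+18-28=27; pred: 39+28-11=56
Step 4: prey: 27+13-30=10; pred: 56+30-16=70
Step 5: prey: 10+5-14=1; pred: 70+14-21=63
Step 6: prey: 1+0-1=0; pred: 63+1-18=46
Step 7: prey: 0+0-0=0; pred: 46+0-13=33
Step 8: prey: 0+0-0=0; pred: 33+0-9=24
Max prey = 38 at step 1

Answer: 38 1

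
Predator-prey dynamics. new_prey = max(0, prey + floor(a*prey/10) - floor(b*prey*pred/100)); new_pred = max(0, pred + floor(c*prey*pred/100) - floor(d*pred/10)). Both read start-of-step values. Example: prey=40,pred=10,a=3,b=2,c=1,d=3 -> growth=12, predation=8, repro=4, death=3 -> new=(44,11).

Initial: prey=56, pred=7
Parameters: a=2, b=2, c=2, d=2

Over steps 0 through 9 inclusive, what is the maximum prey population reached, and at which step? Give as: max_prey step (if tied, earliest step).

Step 1: prey: 56+11-7=60; pred: 7+7-1=13
Step 2: prey: 60+12-15=57; pred: 13+15-2=26
Step 3: prey: 57+11-29=39; pred: 26+29-5=50
Step 4: prey: 39+7-39=7; pred: 50+39-10=79
Step 5: prey: 7+1-11=0; pred: 79+11-15=75
Step 6: prey: 0+0-0=0; pred: 75+0-15=60
Step 7: prey: 0+0-0=0; pred: 60+0-12=48
Step 8: prey: 0+0-0=0; pred: 48+0-9=39
Step 9: prey: 0+0-0=0; pred: 39+0-7=32
Max prey = 60 at step 1

Answer: 60 1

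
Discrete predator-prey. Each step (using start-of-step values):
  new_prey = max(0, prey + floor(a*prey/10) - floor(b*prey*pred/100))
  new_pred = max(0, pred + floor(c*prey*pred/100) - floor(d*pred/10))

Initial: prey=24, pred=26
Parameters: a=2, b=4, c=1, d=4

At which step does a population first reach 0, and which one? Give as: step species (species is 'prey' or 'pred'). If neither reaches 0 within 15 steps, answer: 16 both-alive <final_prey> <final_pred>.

Step 1: prey: 24+4-24=4; pred: 26+6-10=22
Step 2: prey: 4+0-3=1; pred: 22+0-8=14
Step 3: prey: 1+0-0=1; pred: 14+0-5=9
Step 4: prey: 1+0-0=1; pred: 9+0-3=6
Step 5: prey: 1+0-0=1; pred: 6+0-2=4
Step 6: prey: 1+0-0=1; pred: 4+0-1=3
Step 7: prey: 1+0-0=1; pred: 3+0-1=2
Step 8: prey: 1+0-0=1; pred: 2+0-0=2
Steps 9-15: state stable at prey=1, pred=2 (no change)
No extinction within 15 steps

Answer: 16 both-alive 1 2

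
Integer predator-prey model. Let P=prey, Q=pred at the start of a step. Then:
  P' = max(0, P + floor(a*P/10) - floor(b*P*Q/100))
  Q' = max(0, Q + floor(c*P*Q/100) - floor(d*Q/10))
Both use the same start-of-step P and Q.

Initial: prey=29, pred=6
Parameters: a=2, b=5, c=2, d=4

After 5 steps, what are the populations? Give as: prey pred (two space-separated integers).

Step 1: prey: 29+5-8=26; pred: 6+3-2=7
Step 2: prey: 26+5-9=22; pred: 7+3-2=8
Step 3: prey: 22+4-8=18; pred: 8+3-3=8
Step 4: prey: 18+3-7=14; pred: 8+2-3=7
Step 5: prey: 14+2-4=12; pred: 7+1-2=6

Answer: 12 6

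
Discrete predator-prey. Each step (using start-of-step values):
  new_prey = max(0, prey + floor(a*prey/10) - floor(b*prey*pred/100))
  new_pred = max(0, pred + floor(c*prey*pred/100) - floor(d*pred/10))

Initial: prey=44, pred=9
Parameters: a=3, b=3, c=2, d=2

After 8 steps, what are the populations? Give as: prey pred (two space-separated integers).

Step 1: prey: 44+13-11=46; pred: 9+7-1=15
Step 2: prey: 46+13-20=39; pred: 15+13-3=25
Step 3: prey: 39+11-29=21; pred: 25+19-5=39
Step 4: prey: 21+6-24=3; pred: 39+16-7=48
Step 5: prey: 3+0-4=0; pred: 48+2-9=41
Step 6: prey: 0+0-0=0; pred: 41+0-8=33
Step 7: prey: 0+0-0=0; pred: 33+0-6=27
Step 8: prey: 0+0-0=0; pred: 27+0-5=22

Answer: 0 22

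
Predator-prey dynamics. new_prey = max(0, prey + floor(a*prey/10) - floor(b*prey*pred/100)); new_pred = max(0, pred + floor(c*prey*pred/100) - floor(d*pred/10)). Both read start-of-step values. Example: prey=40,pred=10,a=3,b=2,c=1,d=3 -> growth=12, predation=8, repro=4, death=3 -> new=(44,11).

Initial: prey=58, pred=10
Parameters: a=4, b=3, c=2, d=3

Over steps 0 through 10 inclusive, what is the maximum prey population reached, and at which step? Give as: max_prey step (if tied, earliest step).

Step 1: prey: 58+23-17=64; pred: 10+11-3=18
Step 2: prey: 64+25-34=55; pred: 18+23-5=36
Step 3: prey: 55+22-59=18; pred: 36+39-10=65
Step 4: prey: 18+7-35=0; pred: 65+23-19=69
Step 5: prey: 0+0-0=0; pred: 69+0-20=49
Step 6: prey: 0+0-0=0; pred: 49+0-14=35
Step 7: prey: 0+0-0=0; pred: 35+0-10=25
Step 8: prey: 0+0-0=0; pred: 25+0-7=18
Step 9: prey: 0+0-0=0; pred: 18+0-5=13
Step 10: prey: 0+0-0=0; pred: 13+0-3=10
Max prey = 64 at step 1

Answer: 64 1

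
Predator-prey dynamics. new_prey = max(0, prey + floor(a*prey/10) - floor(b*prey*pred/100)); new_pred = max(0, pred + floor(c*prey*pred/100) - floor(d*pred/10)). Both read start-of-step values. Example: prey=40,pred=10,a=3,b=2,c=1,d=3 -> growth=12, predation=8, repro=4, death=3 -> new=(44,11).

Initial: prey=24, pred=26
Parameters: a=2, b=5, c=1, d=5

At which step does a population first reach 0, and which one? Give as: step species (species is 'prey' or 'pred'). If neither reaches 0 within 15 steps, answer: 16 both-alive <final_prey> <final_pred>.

Step 1: prey: 24+4-31=0; pred: 26+6-13=19
First extinction: prey at step 1

Answer: 1 prey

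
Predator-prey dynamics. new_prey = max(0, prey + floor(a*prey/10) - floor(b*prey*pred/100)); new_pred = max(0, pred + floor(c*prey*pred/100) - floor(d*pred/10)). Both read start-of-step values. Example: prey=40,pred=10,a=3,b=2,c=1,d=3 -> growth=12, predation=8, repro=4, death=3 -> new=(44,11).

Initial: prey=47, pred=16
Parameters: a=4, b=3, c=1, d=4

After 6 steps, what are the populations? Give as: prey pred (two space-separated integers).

Answer: 26 12

Derivation:
Step 1: prey: 47+18-22=43; pred: 16+7-6=17
Step 2: prey: 43+17-21=39; pred: 17+7-6=18
Step 3: prey: 39+15-21=33; pred: 18+7-7=18
Step 4: prey: 33+13-17=29; pred: 18+5-7=16
Step 5: prey: 29+11-13=27; pred: 16+4-6=14
Step 6: prey: 27+10-11=26; pred: 14+3-5=12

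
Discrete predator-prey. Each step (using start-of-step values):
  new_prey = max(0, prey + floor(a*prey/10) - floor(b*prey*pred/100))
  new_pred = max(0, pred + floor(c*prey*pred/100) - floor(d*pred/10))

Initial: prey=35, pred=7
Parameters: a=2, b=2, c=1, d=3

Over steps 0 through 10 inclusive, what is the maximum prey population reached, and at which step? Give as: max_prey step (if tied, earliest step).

Step 1: prey: 35+7-4=38; pred: 7+2-2=7
Step 2: prey: 38+7-5=40; pred: 7+2-2=7
Step 3: prey: 40+8-5=43; pred: 7+2-2=7
Step 4: prey: 43+8-6=45; pred: 7+3-2=8
Step 5: prey: 45+9-7=47; pred: 8+3-2=9
Step 6: prey: 47+9-8=48; pred: 9+4-2=11
Step 7: prey: 48+9-10=47; pred: 11+5-3=13
Step 8: prey: 47+9-12=44; pred: 13+6-3=16
Step 9: prey: 44+8-14=38; pred: 16+7-4=19
Step 10: prey: 38+7-14=31; pred: 19+7-5=21
Max prey = 48 at step 6

Answer: 48 6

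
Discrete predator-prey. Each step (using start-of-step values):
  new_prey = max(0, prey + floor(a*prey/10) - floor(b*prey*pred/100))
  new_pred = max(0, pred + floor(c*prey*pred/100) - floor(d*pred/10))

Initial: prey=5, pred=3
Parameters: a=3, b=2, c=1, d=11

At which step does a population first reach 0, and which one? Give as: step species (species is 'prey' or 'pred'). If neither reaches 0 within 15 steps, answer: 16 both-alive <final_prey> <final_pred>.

Step 1: prey: 5+1-0=6; pred: 3+0-3=0
First extinction: pred at step 1

Answer: 1 pred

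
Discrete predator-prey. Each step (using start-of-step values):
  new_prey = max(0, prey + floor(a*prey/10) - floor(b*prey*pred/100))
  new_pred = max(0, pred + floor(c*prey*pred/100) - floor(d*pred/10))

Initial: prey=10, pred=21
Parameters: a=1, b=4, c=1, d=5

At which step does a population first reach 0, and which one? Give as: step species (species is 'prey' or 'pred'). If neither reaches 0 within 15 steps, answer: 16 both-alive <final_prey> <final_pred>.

Step 1: prey: 10+1-8=3; pred: 21+2-10=13
Step 2: prey: 3+0-1=2; pred: 13+0-6=7
Step 3: prey: 2+0-0=2; pred: 7+0-3=4
Step 4: prey: 2+0-0=2; pred: 4+0-2=2
Step 5: prey: 2+0-0=2; pred: 2+0-1=1
Step 6: prey: 2+0-0=2; pred: 1+0-0=1
Steps 7-15: state stable at prey=2, pred=1 (no change)
No extinction within 15 steps

Answer: 16 both-alive 2 1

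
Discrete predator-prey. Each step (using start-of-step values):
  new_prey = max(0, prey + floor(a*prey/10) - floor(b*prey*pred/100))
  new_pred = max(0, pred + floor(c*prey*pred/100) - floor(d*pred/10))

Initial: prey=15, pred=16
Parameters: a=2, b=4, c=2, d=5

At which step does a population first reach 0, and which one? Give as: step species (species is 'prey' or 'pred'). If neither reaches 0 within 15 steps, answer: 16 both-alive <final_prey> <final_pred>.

Step 1: prey: 15+3-9=9; pred: 16+4-8=12
Step 2: prey: 9+1-4=6; pred: 12+2-6=8
Step 3: prey: 6+1-1=6; pred: 8+0-4=4
Step 4: prey: 6+1-0=7; pred: 4+0-2=2
Step 5: prey: 7+1-0=8; pred: 2+0-1=1
Step 6: prey: 8+1-0=9; pred: 1+0-0=1
Step 7: prey: 9+1-0=10; pred: 1+0-0=1
Step 8: prey: 10+2-0=12; pred: 1+0-0=1
Step 9: prey: 12+2-0=14; pred: 1+0-0=1
Step 10: prey: 14+2-0=16; pred: 1+0-0=1
Step 11: prey: 16+3-0=19; pred: 1+0-0=1
Step 12: prey: 19+3-0=22; pred: 1+0-0=1
Step 13: prey: 22+4-0=26; pred: 1+0-0=1
Step 14: prey: 26+5-1=30; pred: 1+0-0=1
Step 15: prey: 30+6-1=35; pred: 1+0-0=1
No extinction within 15 steps

Answer: 16 both-alive 35 1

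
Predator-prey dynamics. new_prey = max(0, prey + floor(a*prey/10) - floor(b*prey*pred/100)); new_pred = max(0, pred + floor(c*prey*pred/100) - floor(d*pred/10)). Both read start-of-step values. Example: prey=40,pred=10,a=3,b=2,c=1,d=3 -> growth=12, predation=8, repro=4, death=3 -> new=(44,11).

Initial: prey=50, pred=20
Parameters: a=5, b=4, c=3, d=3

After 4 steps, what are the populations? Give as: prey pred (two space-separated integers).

Step 1: prey: 50+25-40=35; pred: 20+30-6=44
Step 2: prey: 35+17-61=0; pred: 44+46-13=77
Step 3: prey: 0+0-0=0; pred: 77+0-23=54
Step 4: prey: 0+0-0=0; pred: 54+0-16=38

Answer: 0 38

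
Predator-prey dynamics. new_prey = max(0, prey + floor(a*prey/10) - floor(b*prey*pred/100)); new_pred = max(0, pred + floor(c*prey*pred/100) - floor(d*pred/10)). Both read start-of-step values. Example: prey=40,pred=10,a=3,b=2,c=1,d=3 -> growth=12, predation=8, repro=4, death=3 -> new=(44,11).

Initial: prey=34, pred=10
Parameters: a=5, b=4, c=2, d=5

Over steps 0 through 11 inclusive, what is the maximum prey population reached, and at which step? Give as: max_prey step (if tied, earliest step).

Step 1: prey: 34+17-13=38; pred: 10+6-5=11
Step 2: prey: 38+19-16=41; pred: 11+8-5=14
Step 3: prey: 41+20-22=39; pred: 14+11-7=18
Step 4: prey: 39+19-28=30; pred: 18+14-9=23
Step 5: prey: 30+15-27=18; pred: 23+13-11=25
Step 6: prey: 18+9-18=9; pred: 25+9-12=22
Step 7: prey: 9+4-7=6; pred: 22+3-11=14
Step 8: prey: 6+3-3=6; pred: 14+1-7=8
Step 9: prey: 6+3-1=8; pred: 8+0-4=4
Step 10: prey: 8+4-1=11; pred: 4+0-2=2
Step 11: prey: 11+5-0=16; pred: 2+0-1=1
Max prey = 41 at step 2

Answer: 41 2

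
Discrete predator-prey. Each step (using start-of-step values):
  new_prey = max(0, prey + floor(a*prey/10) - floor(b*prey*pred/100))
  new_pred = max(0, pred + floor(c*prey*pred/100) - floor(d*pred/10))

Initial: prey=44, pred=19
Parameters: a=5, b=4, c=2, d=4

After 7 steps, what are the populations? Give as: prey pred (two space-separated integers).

Answer: 0 5

Derivation:
Step 1: prey: 44+22-33=33; pred: 19+16-7=28
Step 2: prey: 33+16-36=13; pred: 28+18-11=35
Step 3: prey: 13+6-18=1; pred: 35+9-14=30
Step 4: prey: 1+0-1=0; pred: 30+0-12=18
Step 5: prey: 0+0-0=0; pred: 18+0-7=11
Step 6: prey: 0+0-0=0; pred: 11+0-4=7
Step 7: prey: 0+0-0=0; pred: 7+0-2=5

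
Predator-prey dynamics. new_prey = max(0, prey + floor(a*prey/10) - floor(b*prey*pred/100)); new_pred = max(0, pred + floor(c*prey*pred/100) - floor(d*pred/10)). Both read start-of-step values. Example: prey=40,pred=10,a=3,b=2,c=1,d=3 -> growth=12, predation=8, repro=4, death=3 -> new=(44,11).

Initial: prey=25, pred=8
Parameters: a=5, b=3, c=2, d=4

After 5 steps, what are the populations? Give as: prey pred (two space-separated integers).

Answer: 39 34

Derivation:
Step 1: prey: 25+12-6=31; pred: 8+4-3=9
Step 2: prey: 31+15-8=38; pred: 9+5-3=11
Step 3: prey: 38+19-12=45; pred: 11+8-4=15
Step 4: prey: 45+22-20=47; pred: 15+13-6=22
Step 5: prey: 47+23-31=39; pred: 22+20-8=34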